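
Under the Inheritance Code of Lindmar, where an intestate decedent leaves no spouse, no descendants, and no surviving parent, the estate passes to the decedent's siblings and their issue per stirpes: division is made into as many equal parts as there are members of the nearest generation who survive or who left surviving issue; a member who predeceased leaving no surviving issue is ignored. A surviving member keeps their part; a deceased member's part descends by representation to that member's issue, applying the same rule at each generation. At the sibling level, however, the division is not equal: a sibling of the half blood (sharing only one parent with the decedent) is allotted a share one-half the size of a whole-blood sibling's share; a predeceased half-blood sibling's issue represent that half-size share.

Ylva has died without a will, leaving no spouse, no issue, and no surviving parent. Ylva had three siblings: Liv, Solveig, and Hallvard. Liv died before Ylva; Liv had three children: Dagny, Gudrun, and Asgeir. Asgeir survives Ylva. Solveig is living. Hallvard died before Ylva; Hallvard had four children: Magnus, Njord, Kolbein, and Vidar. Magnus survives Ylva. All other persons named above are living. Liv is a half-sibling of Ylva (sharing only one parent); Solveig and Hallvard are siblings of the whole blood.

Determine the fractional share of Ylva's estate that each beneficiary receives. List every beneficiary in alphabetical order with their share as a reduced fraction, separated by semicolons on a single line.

No spouse, descendants, or parent survives, so the estate passes to Ylva's siblings per stirpes.
Half-blood siblings count for one-half the weight of whole-blood siblings at the initial division.
Dividing 1 in proportion to weights (total weight 5/2): Liv (weight 1/2) → 1/5; Solveig (weight 1) → 2/5; Hallvard (weight 1) → 2/5.
Liv predeceased; the 1/5 allotted to Liv's branch passes to Liv's issue by representation.
The 1/5 is divided into 3 equal shares of 1/15 among Dagny, Gudrun, Asgeir.
Dagny is living and takes 1/15.
Gudrun is living and takes 1/15.
Asgeir is living and takes 1/15.
Solveig is living and takes 2/5.
Hallvard predeceased; the 2/5 allotted to Hallvard's branch passes to Hallvard's issue by representation.
The 2/5 is divided into 4 equal shares of 1/10 among Magnus, Njord, Kolbein, Vidar.
Magnus is living and takes 1/10.
Njord is living and takes 1/10.
Kolbein is living and takes 1/10.
Vidar is living and takes 1/10.

Asgeir 1/15; Dagny 1/15; Gudrun 1/15; Kolbein 1/10; Magnus 1/10; Njord 1/10; Solveig 2/5; Vidar 1/10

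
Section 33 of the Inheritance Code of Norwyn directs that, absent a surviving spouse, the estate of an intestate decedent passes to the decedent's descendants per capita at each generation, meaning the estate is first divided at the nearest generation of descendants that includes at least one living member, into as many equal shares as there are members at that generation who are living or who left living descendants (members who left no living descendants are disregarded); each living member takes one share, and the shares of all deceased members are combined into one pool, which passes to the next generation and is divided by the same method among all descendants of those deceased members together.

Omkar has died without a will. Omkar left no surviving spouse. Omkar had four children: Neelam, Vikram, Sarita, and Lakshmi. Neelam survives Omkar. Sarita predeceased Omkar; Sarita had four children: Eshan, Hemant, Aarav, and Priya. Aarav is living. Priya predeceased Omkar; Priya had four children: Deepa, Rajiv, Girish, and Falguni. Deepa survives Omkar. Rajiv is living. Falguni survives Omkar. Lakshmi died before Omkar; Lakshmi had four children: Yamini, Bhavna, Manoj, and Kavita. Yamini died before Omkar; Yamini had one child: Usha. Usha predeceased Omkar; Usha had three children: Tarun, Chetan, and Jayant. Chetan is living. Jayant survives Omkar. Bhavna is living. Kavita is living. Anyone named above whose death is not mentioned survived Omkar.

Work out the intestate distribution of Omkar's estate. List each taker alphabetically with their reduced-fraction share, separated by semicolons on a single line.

There is no surviving spouse, so the entire estate passes to Omkar's descendants per capita at each generation.
At generation 1 (Neelam, Vikram, Sarita, Lakshmi) there are 4 shares of (1)/4 = 1/4 each.
Living: Neelam and Vikram — each takes 1/4.
Deceased: Sarita and Lakshmi. Their combined 1/2 is pooled and carried to generation 2.
At generation 2 (Eshan, Hemant, Aarav, Priya, Yamini, Bhavna, Manoj, Kavita) there are 8 shares of (1/2)/8 = 1/16 each.
Living: Eshan, Hemant, Aarav, Bhavna, Manoj, and Kavita — each takes 1/16.
Deceased: Priya and Yamini. Their combined 1/8 is pooled and carried to generation 3.
At generation 3 (Deepa, Rajiv, Girish, Falguni, Usha) there are 5 shares of (1/8)/5 = 1/40 each.
Living: Deepa, Rajiv, Girish, and Falguni — each takes 1/40.
Deceased: Usha. That 1/40 share is carried to generation 4.
At generation 4 (Tarun, Chetan, Jayant) there are 3 shares of (1/40)/3 = 1/120 each.
Living: Tarun, Chetan, and Jayant — each takes 1/120.

Aarav 1/16; Bhavna 1/16; Chetan 1/120; Deepa 1/40; Eshan 1/16; Falguni 1/40; Girish 1/40; Hemant 1/16; Jayant 1/120; Kavita 1/16; Manoj 1/16; Neelam 1/4; Rajiv 1/40; Tarun 1/120; Vikram 1/4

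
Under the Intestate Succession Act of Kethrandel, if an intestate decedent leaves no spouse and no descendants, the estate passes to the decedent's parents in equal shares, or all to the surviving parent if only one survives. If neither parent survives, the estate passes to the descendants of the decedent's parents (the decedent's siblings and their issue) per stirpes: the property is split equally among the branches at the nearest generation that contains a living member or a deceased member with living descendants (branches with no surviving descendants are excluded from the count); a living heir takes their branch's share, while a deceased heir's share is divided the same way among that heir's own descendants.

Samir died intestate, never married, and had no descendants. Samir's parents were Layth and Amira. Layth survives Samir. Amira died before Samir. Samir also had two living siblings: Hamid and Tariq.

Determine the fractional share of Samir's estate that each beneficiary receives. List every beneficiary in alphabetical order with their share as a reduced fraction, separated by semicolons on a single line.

Layth 1

Only one parent, Layth, survives, so Layth takes the entire estate. The siblings take nothing because a surviving parent has priority.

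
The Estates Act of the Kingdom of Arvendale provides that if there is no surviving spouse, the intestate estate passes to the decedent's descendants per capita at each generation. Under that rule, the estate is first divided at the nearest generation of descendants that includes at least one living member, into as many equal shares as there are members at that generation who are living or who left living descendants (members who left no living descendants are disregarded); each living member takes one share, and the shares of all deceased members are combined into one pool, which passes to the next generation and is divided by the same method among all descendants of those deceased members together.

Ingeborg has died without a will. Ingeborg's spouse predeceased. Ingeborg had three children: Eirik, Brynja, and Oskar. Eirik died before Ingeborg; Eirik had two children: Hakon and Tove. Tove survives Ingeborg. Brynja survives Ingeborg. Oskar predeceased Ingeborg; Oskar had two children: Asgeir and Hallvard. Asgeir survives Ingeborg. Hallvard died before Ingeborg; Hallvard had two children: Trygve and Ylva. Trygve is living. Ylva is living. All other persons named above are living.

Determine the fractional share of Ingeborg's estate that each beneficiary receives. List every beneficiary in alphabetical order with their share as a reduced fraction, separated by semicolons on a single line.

Asgeir 1/6; Brynja 1/3; Hakon 1/6; Tove 1/6; Trygve 1/12; Ylva 1/12

There is no surviving spouse, so the entire estate passes to Ingeborg's descendants per capita at each generation.
At generation 1 (Eirik, Brynja, Oskar) there are 3 shares of (1)/3 = 1/3 each.
Living: Brynja — each takes 1/3.
Deceased: Eirik and Oskar. Their combined 2/3 is pooled and carried to generation 2.
At generation 2 (Hakon, Tove, Asgeir, Hallvard) there are 4 shares of (2/3)/4 = 1/6 each.
Living: Hakon, Tove, and Asgeir — each takes 1/6.
Deceased: Hallvard. That 1/6 share is carried to generation 3.
At generation 3 (Trygve, Ylva) there are 2 shares of (1/6)/2 = 1/12 each.
Living: Trygve and Ylva — each takes 1/12.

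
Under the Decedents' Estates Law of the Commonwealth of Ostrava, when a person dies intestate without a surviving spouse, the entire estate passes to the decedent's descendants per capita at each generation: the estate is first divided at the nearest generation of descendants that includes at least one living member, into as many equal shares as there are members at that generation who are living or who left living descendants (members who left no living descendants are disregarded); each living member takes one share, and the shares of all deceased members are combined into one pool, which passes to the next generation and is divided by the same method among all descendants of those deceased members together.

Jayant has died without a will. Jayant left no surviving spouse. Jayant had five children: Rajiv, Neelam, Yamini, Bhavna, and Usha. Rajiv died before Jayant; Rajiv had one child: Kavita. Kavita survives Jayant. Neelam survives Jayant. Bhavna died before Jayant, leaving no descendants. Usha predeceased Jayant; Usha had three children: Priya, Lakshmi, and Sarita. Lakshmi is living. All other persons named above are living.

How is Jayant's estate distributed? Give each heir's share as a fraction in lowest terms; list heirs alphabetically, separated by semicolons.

Kavita 1/8; Lakshmi 1/8; Neelam 1/4; Priya 1/8; Sarita 1/8; Yamini 1/4

There is no surviving spouse, so the entire estate passes to Jayant's descendants per capita at each generation.
At generation 1 (Rajiv, Neelam, Yamini, Usha) there are 4 shares of (1)/4 = 1/4 each.
Living: Neelam and Yamini — each takes 1/4.
Deceased: Rajiv and Usha. Their combined 1/2 is pooled and carried to generation 2.
At generation 2 (Kavita, Priya, Lakshmi, Sarita) there are 4 shares of (1/2)/4 = 1/8 each.
Living: Kavita, Priya, Lakshmi, and Sarita — each takes 1/8.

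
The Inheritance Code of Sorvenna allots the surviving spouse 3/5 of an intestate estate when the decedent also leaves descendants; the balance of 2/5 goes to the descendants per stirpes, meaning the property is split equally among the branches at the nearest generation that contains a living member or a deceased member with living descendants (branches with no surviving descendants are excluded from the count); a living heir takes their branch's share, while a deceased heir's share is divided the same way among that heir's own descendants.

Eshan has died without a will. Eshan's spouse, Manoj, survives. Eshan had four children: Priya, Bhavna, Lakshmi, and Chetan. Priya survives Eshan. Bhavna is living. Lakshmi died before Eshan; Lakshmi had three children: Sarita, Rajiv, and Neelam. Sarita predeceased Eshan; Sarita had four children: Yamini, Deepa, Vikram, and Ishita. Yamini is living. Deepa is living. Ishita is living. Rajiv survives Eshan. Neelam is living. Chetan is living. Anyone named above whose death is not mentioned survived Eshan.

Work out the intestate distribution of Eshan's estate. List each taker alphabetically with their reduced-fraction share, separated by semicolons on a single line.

Manoj, as surviving spouse, takes 3/5.
The remaining 2/5 passes to Eshan's descendants per stirpes.
The 2/5 is divided into 4 equal shares of 1/10 among Priya, Bhavna, Lakshmi, Chetan.
Priya is living and takes 1/10.
Bhavna is living and takes 1/10.
Lakshmi predeceased; the 1/10 allotted to Lakshmi's branch passes to Lakshmi's issue by representation.
The 1/10 is divided into 3 equal shares of 1/30 among Sarita, Rajiv, Neelam.
Sarita predeceased; the 1/30 allotted to Sarita's branch passes to Sarita's issue by representation.
The 1/30 is divided into 4 equal shares of 1/120 among Yamini, Deepa, Vikram, Ishita.
Yamini is living and takes 1/120.
Deepa is living and takes 1/120.
Vikram is living and takes 1/120.
Ishita is living and takes 1/120.
Rajiv is living and takes 1/30.
Neelam is living and takes 1/30.
Chetan is living and takes 1/10.

Bhavna 1/10; Chetan 1/10; Deepa 1/120; Ishita 1/120; Manoj 3/5; Neelam 1/30; Priya 1/10; Rajiv 1/30; Vikram 1/120; Yamini 1/120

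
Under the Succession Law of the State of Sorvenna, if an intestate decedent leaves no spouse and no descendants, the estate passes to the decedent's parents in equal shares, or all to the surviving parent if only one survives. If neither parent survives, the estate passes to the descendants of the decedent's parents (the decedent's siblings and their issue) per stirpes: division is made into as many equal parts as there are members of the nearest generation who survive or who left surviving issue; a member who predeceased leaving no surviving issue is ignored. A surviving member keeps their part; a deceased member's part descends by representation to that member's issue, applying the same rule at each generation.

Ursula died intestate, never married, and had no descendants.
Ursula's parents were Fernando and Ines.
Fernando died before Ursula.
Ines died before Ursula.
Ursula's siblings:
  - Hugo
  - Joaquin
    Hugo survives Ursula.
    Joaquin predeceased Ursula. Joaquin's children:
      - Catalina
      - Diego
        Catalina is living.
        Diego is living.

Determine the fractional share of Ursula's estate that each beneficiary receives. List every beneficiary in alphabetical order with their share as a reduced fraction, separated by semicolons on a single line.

Catalina 1/4; Diego 1/4; Hugo 1/2

Neither parent survives and there are no descendants, so the estate passes to Ursula's siblings and their issue per stirpes.
The estate is divided into 2 equal shares of 1/2 among Hugo, Joaquin.
Hugo is living and takes 1/2.
Joaquin predeceased; the 1/2 allotted to Joaquin's branch passes to Joaquin's issue by representation.
The 1/2 is divided into 2 equal shares of 1/4 among Catalina, Diego.
Catalina is living and takes 1/4.
Diego is living and takes 1/4.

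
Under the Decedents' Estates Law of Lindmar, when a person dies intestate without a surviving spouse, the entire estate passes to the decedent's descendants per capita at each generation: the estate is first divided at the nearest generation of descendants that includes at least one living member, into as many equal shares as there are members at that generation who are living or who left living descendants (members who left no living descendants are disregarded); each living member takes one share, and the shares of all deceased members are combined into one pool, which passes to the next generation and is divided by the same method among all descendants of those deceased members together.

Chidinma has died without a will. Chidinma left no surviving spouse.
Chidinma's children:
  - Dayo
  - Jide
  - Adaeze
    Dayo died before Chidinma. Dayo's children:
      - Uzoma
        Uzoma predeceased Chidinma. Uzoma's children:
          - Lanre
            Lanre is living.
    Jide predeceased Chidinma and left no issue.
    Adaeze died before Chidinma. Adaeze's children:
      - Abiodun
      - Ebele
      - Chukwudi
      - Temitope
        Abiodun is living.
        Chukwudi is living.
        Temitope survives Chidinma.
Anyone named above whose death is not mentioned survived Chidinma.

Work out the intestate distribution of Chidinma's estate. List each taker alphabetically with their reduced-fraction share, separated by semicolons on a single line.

There is no surviving spouse, so the entire estate passes to Chidinma's descendants per capita at each generation.
No one at generation 1 (Dayo, Adaeze) is living; moving to the next generation.
At generation 2 (Uzoma, Abiodun, Ebele, Chukwudi, Temitope) there are 5 shares of (1)/5 = 1/5 each.
Living: Abiodun, Ebele, Chukwudi, and Temitope — each takes 1/5.
Deceased: Uzoma. That 1/5 share is carried to generation 3.
At generation 3 (Lanre) there are 1 shares of (1/5)/1 = 1/5 each.
Living: Lanre — each takes 1/5.

Abiodun 1/5; Chukwudi 1/5; Ebele 1/5; Lanre 1/5; Temitope 1/5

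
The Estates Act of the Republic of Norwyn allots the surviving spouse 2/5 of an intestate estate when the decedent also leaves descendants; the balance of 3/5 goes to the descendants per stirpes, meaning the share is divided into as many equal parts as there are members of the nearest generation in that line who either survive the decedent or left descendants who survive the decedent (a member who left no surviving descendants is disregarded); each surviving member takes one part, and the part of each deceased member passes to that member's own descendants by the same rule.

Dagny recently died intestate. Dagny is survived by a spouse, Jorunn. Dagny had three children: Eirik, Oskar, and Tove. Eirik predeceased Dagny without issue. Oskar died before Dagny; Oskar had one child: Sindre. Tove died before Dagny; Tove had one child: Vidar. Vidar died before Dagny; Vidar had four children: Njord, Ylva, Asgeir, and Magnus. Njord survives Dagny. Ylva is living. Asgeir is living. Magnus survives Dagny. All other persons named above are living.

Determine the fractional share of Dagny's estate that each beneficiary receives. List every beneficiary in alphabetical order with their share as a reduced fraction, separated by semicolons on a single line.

Asgeir 3/40; Jorunn 2/5; Magnus 3/40; Njord 3/40; Sindre 3/10; Ylva 3/40

Jorunn, as surviving spouse, takes 2/5.
The remaining 3/5 passes to Dagny's descendants per stirpes.
Eirik left no surviving issue, so that branch lapses and is disregarded.
The 3/5 is divided into 2 equal shares of 3/10 among Oskar, Tove.
Oskar predeceased; the 3/10 allotted to Oskar's branch passes to Oskar's issue by representation.
Sindre is the sole taker at this level and receives the full 3/10.
Tove predeceased; the 3/10 allotted to Tove's branch passes to Tove's issue by representation.
Vidar's line is the sole branch at this level, so the full 3/10 passes to Vidar's issue by representation.
The 3/10 is divided into 4 equal shares of 3/40 among Njord, Ylva, Asgeir, Magnus.
Njord is living and takes 3/40.
Ylva is living and takes 3/40.
Asgeir is living and takes 3/40.
Magnus is living and takes 3/40.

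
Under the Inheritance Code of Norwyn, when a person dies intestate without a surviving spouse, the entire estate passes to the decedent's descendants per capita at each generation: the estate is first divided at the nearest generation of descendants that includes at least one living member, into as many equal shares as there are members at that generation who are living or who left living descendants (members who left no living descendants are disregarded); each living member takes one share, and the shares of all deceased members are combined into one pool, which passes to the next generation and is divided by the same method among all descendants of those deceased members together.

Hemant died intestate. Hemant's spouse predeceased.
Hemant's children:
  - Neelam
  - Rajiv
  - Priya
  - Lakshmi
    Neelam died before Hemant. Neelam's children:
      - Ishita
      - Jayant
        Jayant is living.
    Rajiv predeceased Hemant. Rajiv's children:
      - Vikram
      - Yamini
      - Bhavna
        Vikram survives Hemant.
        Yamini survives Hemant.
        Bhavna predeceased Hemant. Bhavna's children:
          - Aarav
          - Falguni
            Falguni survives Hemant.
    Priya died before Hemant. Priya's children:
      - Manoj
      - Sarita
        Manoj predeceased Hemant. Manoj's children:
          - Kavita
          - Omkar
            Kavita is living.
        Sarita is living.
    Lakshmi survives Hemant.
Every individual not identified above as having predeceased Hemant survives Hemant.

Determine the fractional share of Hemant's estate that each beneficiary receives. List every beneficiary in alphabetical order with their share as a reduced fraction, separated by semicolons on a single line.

Aarav 3/56; Falguni 3/56; Ishita 3/28; Jayant 3/28; Kavita 3/56; Lakshmi 1/4; Omkar 3/56; Sarita 3/28; Vikram 3/28; Yamini 3/28

There is no surviving spouse, so the entire estate passes to Hemant's descendants per capita at each generation.
At generation 1 (Neelam, Rajiv, Priya, Lakshmi) there are 4 shares of (1)/4 = 1/4 each.
Living: Lakshmi — each takes 1/4.
Deceased: Neelam, Rajiv, and Priya. Their combined 3/4 is pooled and carried to generation 2.
At generation 2 (Ishita, Jayant, Vikram, Yamini, Bhavna, Manoj, Sarita) there are 7 shares of (3/4)/7 = 3/28 each.
Living: Ishita, Jayant, Vikram, Yamini, and Sarita — each takes 3/28.
Deceased: Bhavna and Manoj. Their combined 3/14 is pooled and carried to generation 3.
At generation 3 (Aarav, Falguni, Kavita, Omkar) there are 4 shares of (3/14)/4 = 3/56 each.
Living: Aarav, Falguni, Kavita, and Omkar — each takes 3/56.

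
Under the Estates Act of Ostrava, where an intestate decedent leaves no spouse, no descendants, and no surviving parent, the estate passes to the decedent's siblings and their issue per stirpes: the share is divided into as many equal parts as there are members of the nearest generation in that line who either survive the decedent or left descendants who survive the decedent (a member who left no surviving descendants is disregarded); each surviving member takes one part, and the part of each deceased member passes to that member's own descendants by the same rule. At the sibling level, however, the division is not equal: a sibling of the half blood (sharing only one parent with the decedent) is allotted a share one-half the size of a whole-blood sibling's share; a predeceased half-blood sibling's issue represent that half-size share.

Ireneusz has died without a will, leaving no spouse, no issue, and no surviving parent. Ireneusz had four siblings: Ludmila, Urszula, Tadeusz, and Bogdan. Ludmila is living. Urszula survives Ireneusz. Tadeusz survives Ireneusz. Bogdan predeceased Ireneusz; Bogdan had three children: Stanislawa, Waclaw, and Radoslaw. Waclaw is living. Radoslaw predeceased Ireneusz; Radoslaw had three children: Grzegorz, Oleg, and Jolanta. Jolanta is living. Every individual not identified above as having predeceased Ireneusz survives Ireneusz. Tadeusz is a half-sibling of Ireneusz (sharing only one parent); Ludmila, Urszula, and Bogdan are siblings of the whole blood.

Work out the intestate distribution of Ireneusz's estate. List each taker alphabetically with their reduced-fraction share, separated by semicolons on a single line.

No spouse, descendants, or parent survives, so the estate passes to Ireneusz's siblings per stirpes.
Half-blood siblings count for one-half the weight of whole-blood siblings at the initial division.
Dividing 1 in proportion to weights (total weight 7/2): Ludmila (weight 1) → 2/7; Urszula (weight 1) → 2/7; Tadeusz (weight 1/2) → 1/7; Bogdan (weight 1) → 2/7.
Ludmila is living and takes 2/7.
Urszula is living and takes 2/7.
Tadeusz is living and takes 1/7.
Bogdan predeceased; the 2/7 allotted to Bogdan's branch passes to Bogdan's issue by representation.
The 2/7 is divided into 3 equal shares of 2/21 among Stanislawa, Waclaw, Radoslaw.
Stanislawa is living and takes 2/21.
Waclaw is living and takes 2/21.
Radoslaw predeceased; the 2/21 allotted to Radoslaw's branch passes to Radoslaw's issue by representation.
The 2/21 is divided into 3 equal shares of 2/63 among Grzegorz, Oleg, Jolanta.
Grzegorz is living and takes 2/63.
Oleg is living and takes 2/63.
Jolanta is living and takes 2/63.

Grzegorz 2/63; Jolanta 2/63; Ludmila 2/7; Oleg 2/63; Stanislawa 2/21; Tadeusz 1/7; Urszula 2/7; Waclaw 2/21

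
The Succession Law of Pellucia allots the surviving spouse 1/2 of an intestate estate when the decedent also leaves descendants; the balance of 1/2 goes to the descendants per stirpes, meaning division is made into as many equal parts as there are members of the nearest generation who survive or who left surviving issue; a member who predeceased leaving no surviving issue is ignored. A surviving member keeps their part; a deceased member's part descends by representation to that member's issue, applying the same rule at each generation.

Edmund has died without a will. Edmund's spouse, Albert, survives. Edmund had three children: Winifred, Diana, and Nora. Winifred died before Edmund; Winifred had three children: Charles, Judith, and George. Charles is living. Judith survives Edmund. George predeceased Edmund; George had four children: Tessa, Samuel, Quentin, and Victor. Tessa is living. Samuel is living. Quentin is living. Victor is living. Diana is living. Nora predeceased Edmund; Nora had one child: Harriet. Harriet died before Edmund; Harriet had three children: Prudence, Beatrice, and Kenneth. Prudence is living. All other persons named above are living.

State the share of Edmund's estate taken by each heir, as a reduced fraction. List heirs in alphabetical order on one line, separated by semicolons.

Albert 1/2; Beatrice 1/18; Charles 1/18; Diana 1/6; Judith 1/18; Kenneth 1/18; Prudence 1/18; Quentin 1/72; Samuel 1/72; Tessa 1/72; Victor 1/72

Albert, as surviving spouse, takes 1/2.
The remaining 1/2 passes to Edmund's descendants per stirpes.
The 1/2 is divided into 3 equal shares of 1/6 among Winifred, Diana, Nora.
Winifred predeceased; the 1/6 allotted to Winifred's branch passes to Winifred's issue by representation.
The 1/6 is divided into 3 equal shares of 1/18 among Charles, Judith, George.
Charles is living and takes 1/18.
Judith is living and takes 1/18.
George predeceased; the 1/18 allotted to George's branch passes to George's issue by representation.
The 1/18 is divided into 4 equal shares of 1/72 among Tessa, Samuel, Quentin, Victor.
Tessa is living and takes 1/72.
Samuel is living and takes 1/72.
Quentin is living and takes 1/72.
Victor is living and takes 1/72.
Diana is living and takes 1/6.
Nora predeceased; the 1/6 allotted to Nora's branch passes to Nora's issue by representation.
Harriet's line is the sole branch at this level, so the full 1/6 passes to Harriet's issue by representation.
The 1/6 is divided into 3 equal shares of 1/18 among Prudence, Beatrice, Kenneth.
Prudence is living and takes 1/18.
Beatrice is living and takes 1/18.
Kenneth is living and takes 1/18.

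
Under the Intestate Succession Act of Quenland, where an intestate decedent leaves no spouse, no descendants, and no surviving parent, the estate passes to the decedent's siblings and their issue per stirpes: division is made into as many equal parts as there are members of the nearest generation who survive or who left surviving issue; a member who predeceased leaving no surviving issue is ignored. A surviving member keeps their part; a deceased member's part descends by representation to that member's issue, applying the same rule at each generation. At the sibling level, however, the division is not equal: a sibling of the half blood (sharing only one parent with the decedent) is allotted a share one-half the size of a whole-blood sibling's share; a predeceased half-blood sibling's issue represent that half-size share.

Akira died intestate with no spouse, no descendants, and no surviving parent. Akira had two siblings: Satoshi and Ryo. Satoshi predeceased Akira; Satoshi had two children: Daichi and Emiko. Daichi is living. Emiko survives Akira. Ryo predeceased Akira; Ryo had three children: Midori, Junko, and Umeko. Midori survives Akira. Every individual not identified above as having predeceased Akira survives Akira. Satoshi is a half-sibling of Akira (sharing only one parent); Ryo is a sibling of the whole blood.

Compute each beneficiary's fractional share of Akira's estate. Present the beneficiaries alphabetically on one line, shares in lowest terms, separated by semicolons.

No spouse, descendants, or parent survives, so the estate passes to Akira's siblings per stirpes.
Half-blood siblings count for one-half the weight of whole-blood siblings at the initial division.
Dividing 1 in proportion to weights (total weight 3/2): Satoshi (weight 1/2) → 1/3; Ryo (weight 1) → 2/3.
Satoshi predeceased; the 1/3 allotted to Satoshi's branch passes to Satoshi's issue by representation.
The 1/3 is divided into 2 equal shares of 1/6 among Daichi, Emiko.
Daichi is living and takes 1/6.
Emiko is living and takes 1/6.
Ryo predeceased; the 2/3 allotted to Ryo's branch passes to Ryo's issue by representation.
The 2/3 is divided into 3 equal shares of 2/9 among Midori, Junko, Umeko.
Midori is living and takes 2/9.
Junko is living and takes 2/9.
Umeko is living and takes 2/9.

Daichi 1/6; Emiko 1/6; Junko 2/9; Midori 2/9; Umeko 2/9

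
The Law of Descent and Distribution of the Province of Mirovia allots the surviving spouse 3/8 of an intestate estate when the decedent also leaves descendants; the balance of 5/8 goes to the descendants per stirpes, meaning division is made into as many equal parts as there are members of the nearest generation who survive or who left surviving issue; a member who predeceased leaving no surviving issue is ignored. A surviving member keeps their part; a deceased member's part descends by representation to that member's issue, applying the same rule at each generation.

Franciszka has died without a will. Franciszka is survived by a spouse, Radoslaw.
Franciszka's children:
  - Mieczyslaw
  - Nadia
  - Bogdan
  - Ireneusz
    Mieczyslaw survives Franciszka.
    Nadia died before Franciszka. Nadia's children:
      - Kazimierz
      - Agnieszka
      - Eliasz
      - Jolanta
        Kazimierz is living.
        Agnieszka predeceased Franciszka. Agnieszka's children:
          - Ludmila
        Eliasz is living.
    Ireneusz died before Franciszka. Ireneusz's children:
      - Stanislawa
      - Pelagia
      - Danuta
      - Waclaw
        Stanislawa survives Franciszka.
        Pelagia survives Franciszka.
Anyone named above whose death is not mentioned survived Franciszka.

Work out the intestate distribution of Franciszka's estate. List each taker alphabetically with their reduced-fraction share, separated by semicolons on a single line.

Radoslaw, as surviving spouse, takes 3/8.
The remaining 5/8 passes to Franciszka's descendants per stirpes.
The 5/8 is divided into 4 equal shares of 5/32 among Mieczyslaw, Nadia, Bogdan, Ireneusz.
Mieczyslaw is living and takes 5/32.
Nadia predeceased; the 5/32 allotted to Nadia's branch passes to Nadia's issue by representation.
The 5/32 is divided into 4 equal shares of 5/128 among Kazimierz, Agnieszka, Eliasz, Jolanta.
Kazimierz is living and takes 5/128.
Agnieszka predeceased; the 5/128 allotted to Agnieszka's branch passes to Agnieszka's issue by representation.
Ludmila is the sole taker at this level and receives the full 5/128.
Eliasz is living and takes 5/128.
Jolanta is living and takes 5/128.
Bogdan is living and takes 5/32.
Ireneusz predeceased; the 5/32 allotted to Ireneusz's branch passes to Ireneusz's issue by representation.
The 5/32 is divided into 4 equal shares of 5/128 among Stanislawa, Pelagia, Danuta, Waclaw.
Stanislawa is living and takes 5/128.
Pelagia is living and takes 5/128.
Danuta is living and takes 5/128.
Waclaw is living and takes 5/128.

Bogdan 5/32; Danuta 5/128; Eliasz 5/128; Jolanta 5/128; Kazimierz 5/128; Ludmila 5/128; Mieczyslaw 5/32; Pelagia 5/128; Radoslaw 3/8; Stanislawa 5/128; Waclaw 5/128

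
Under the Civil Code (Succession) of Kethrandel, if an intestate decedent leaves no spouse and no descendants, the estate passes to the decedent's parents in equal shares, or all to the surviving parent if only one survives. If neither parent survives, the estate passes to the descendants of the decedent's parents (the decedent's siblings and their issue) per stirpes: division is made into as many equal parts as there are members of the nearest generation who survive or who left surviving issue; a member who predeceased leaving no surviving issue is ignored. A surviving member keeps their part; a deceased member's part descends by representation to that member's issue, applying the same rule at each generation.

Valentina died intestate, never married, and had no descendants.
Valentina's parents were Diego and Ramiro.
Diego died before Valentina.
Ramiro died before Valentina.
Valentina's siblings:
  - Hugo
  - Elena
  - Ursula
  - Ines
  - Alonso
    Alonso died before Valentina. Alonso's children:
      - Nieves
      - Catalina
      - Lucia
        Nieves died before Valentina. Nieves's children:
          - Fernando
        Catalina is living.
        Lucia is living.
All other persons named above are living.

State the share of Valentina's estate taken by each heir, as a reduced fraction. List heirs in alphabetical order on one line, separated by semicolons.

Neither parent survives and there are no descendants, so the estate passes to Valentina's siblings and their issue per stirpes.
The estate is divided into 5 equal shares of 1/5 among Hugo, Elena, Ursula, Ines, Alonso.
Hugo is living and takes 1/5.
Elena is living and takes 1/5.
Ursula is living and takes 1/5.
Ines is living and takes 1/5.
Alonso predeceased; the 1/5 allotted to Alonso's branch passes to Alonso's issue by representation.
The 1/5 is divided into 3 equal shares of 1/15 among Nieves, Catalina, Lucia.
Nieves predeceased; the 1/15 allotted to Nieves's branch passes to Nieves's issue by representation.
Fernando is the sole taker at this level and receives the full 1/15.
Catalina is living and takes 1/15.
Lucia is living and takes 1/15.

Catalina 1/15; Elena 1/5; Fernando 1/15; Hugo 1/5; Ines 1/5; Lucia 1/15; Ursula 1/5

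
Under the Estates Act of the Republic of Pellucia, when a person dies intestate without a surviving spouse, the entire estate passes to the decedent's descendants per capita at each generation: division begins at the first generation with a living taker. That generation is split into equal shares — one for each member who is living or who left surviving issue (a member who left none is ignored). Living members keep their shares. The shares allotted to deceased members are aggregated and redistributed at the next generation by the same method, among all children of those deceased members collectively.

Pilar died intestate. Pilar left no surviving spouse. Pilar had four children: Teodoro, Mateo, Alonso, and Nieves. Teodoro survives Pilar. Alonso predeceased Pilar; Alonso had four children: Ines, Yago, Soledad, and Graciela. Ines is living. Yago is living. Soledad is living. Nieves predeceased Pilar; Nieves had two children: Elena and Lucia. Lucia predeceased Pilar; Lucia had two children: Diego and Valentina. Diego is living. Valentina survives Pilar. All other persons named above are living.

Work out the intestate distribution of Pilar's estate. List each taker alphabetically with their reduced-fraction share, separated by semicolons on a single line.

There is no surviving spouse, so the entire estate passes to Pilar's descendants per capita at each generation.
At generation 1 (Teodoro, Mateo, Alonso, Nieves) there are 4 shares of (1)/4 = 1/4 each.
Living: Teodoro and Mateo — each takes 1/4.
Deceased: Alonso and Nieves. Their combined 1/2 is pooled and carried to generation 2.
At generation 2 (Ines, Yago, Soledad, Graciela, Elena, Lucia) there are 6 shares of (1/2)/6 = 1/12 each.
Living: Ines, Yago, Soledad, Graciela, and Elena — each takes 1/12.
Deceased: Lucia. That 1/12 share is carried to generation 3.
At generation 3 (Diego, Valentina) there are 2 shares of (1/12)/2 = 1/24 each.
Living: Diego and Valentina — each takes 1/24.

Diego 1/24; Elena 1/12; Graciela 1/12; Ines 1/12; Mateo 1/4; Soledad 1/12; Teodoro 1/4; Valentina 1/24; Yago 1/12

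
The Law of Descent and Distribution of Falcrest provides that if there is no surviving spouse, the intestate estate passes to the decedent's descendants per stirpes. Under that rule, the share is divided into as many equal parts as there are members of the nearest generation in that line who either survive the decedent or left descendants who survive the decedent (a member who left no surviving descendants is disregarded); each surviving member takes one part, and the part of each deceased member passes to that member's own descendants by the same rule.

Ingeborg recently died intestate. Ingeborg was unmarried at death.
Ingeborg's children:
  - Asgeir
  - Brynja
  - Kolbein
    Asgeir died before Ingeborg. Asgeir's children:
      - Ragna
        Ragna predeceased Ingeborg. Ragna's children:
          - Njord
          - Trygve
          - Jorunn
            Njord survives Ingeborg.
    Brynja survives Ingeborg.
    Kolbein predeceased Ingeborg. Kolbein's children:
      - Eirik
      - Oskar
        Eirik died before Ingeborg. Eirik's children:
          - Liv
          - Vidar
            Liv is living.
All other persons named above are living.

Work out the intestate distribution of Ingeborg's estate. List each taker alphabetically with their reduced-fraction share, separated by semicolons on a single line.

Brynja 1/3; Jorunn 1/9; Liv 1/12; Njord 1/9; Oskar 1/6; Trygve 1/9; Vidar 1/12

There is no surviving spouse, so the entire estate passes to Ingeborg's descendants per stirpes.
The estate is divided into 3 equal shares of 1/3 among Asgeir, Brynja, Kolbein.
Asgeir predeceased; the 1/3 allotted to Asgeir's branch passes to Asgeir's issue by representation.
Ragna's line is the sole branch at this level, so the full 1/3 passes to Ragna's issue by representation.
The 1/3 is divided into 3 equal shares of 1/9 among Njord, Trygve, Jorunn.
Njord is living and takes 1/9.
Trygve is living and takes 1/9.
Jorunn is living and takes 1/9.
Brynja is living and takes 1/3.
Kolbein predeceased; the 1/3 allotted to Kolbein's branch passes to Kolbein's issue by representation.
The 1/3 is divided into 2 equal shares of 1/6 among Eirik, Oskar.
Eirik predeceased; the 1/6 allotted to Eirik's branch passes to Eirik's issue by representation.
The 1/6 is divided into 2 equal shares of 1/12 among Liv, Vidar.
Liv is living and takes 1/12.
Vidar is living and takes 1/12.
Oskar is living and takes 1/6.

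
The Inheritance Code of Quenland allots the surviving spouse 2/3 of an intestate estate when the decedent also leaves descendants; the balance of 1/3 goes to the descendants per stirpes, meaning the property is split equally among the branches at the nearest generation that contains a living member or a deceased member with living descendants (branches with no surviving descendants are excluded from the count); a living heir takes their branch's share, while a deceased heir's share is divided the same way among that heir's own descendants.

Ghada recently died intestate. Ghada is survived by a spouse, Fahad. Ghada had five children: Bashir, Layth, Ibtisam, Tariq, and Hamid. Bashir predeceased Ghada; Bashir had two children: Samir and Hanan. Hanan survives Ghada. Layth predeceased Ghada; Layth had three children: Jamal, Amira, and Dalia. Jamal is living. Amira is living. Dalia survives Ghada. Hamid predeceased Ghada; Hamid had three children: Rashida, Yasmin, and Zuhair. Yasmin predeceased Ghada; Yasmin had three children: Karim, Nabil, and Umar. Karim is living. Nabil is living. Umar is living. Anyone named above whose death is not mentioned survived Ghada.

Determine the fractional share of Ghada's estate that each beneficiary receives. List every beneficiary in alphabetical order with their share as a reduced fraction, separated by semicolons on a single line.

Amira 1/45; Dalia 1/45; Fahad 2/3; Hanan 1/30; Ibtisam 1/15; Jamal 1/45; Karim 1/135; Nabil 1/135; Rashida 1/45; Samir 1/30; Tariq 1/15; Umar 1/135; Zuhair 1/45

Fahad, as surviving spouse, takes 2/3.
The remaining 1/3 passes to Ghada's descendants per stirpes.
The 1/3 is divided into 5 equal shares of 1/15 among Bashir, Layth, Ibtisam, Tariq, Hamid.
Bashir predeceased; the 1/15 allotted to Bashir's branch passes to Bashir's issue by representation.
The 1/15 is divided into 2 equal shares of 1/30 among Samir, Hanan.
Samir is living and takes 1/30.
Hanan is living and takes 1/30.
Layth predeceased; the 1/15 allotted to Layth's branch passes to Layth's issue by representation.
The 1/15 is divided into 3 equal shares of 1/45 among Jamal, Amira, Dalia.
Jamal is living and takes 1/45.
Amira is living and takes 1/45.
Dalia is living and takes 1/45.
Ibtisam is living and takes 1/15.
Tariq is living and takes 1/15.
Hamid predeceased; the 1/15 allotted to Hamid's branch passes to Hamid's issue by representation.
The 1/15 is divided into 3 equal shares of 1/45 among Rashida, Yasmin, Zuhair.
Rashida is living and takes 1/45.
Yasmin predeceased; the 1/45 allotted to Yasmin's branch passes to Yasmin's issue by representation.
The 1/45 is divided into 3 equal shares of 1/135 among Karim, Nabil, Umar.
Karim is living and takes 1/135.
Nabil is living and takes 1/135.
Umar is living and takes 1/135.
Zuhair is living and takes 1/45.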